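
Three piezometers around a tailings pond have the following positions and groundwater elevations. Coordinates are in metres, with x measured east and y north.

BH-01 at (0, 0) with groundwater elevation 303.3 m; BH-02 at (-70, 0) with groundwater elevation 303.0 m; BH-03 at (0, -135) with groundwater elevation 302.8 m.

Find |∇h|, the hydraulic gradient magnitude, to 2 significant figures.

0.0057

∂h/∂x = (303.0 − 303.3) / (-70 − 0) = +0.004286
∂h/∂y = (302.8 − 303.3) / (-135 − 0) = +0.003704
|∇h| = √(0.004286² + 0.003704²) = 0.005665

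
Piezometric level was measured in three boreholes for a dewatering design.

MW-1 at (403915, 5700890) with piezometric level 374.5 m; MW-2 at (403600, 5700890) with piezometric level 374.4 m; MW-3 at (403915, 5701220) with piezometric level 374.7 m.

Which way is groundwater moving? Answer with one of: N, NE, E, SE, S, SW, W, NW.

SW

∂h/∂x = (374.4 − 374.5) / (403600 − 403915) = +0.0003175
∂h/∂y = (374.7 − 374.5) / (5701220 − 5700890) = +0.0006061
Flow = −∇h = (-0.0003175 east, -0.0006061 north), which points southwest.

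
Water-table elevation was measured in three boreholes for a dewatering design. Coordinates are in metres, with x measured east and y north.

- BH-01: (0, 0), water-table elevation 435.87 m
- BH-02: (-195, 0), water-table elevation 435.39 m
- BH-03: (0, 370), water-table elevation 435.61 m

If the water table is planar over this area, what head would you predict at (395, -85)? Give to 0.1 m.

436.9 m

∂h/∂x = (435.39 − 435.87) / (-195 − 0) = +0.002462
∂h/∂y = (435.61 − 435.87) / (370 − 0) = -0.0007027
h(395, -85) = 435.87 + (+0.002462)·(395) + (-0.0007027)·(-85) = 435.87 +0.972 +0.060 = 436.902 m.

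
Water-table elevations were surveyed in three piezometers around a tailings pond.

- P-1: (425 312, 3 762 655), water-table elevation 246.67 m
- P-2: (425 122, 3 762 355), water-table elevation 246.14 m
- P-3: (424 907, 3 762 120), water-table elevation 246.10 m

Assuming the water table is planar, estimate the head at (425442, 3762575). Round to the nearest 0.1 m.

245.5 m

Taking P-1 as reference: P-2−P-1 = (-190, -300, -0.53); P-3−P-1 = (-405, -535, -0.57).
Determinant of the coordinate differences = (-190)·(-535) − (-405)·(-300) = -19850.
∂h/∂x = [(-0.53)·(-535) − (-0.57)·(-300)] / -19850 = -0.005670
∂h/∂y = [(-190)·(-0.57) − (-405)·(-0.53)] / -19850 = +0.005358
h(425442, 3762575) = 246.67 + (-0.005670)·(130) + (+0.005358)·(-80) = 246.67 -0.737 -0.429 = 245.504 m.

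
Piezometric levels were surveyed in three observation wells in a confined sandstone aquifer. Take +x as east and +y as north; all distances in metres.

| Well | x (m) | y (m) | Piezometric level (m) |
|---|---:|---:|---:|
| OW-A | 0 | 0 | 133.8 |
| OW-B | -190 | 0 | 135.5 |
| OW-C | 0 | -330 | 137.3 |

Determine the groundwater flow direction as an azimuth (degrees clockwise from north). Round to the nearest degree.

040°

∂h/∂x = (135.5 − 133.8) / (-190 − 0) = -0.008947
∂h/∂y = (137.3 − 133.8) / (-330 − 0) = -0.01061
Flow direction (−∇h) has components (+0.008947 E, +0.01061 N).
Azimuth = atan2(E, N) = atan2(+0.008947, +0.01061) = 40.2° ≈ 040°.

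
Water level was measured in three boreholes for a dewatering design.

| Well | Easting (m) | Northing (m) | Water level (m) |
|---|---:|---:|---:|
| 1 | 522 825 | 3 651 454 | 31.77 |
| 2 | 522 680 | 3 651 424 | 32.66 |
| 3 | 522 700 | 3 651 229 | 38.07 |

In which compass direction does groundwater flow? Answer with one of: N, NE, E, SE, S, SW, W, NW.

N

Differences from 1: to 2 (Δx, Δy, Δh) = (-145, -30, +0.89); to 3 = (-125, -225, +6.30).
Determinant of the coordinate differences = (-145)·(-225) − (-125)·(-30) = 28875.
∂h/∂x = [(+0.89)·(-225) − (+6.30)·(-30)] / 28875 = -0.0003896
∂h/∂y = [(-145)·(+6.30) − (-125)·(+0.89)] / 28875 = -0.02778
Flow = −∇h = (+0.0003896 east, +0.02778 north), which points north.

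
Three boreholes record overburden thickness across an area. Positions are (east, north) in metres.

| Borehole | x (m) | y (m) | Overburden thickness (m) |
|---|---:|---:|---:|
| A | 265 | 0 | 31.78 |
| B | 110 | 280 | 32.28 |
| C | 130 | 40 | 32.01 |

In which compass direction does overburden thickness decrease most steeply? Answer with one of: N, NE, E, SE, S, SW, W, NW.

SE

Three-point gradient (reference A): Δ to B = (-155, 280, +0.50), Δ to C = (-135, 40, +0.23).
∂d/∂x = -0.001405, ∂d/∂y = +0.001008 (det = 31600).
Steepest decrease is along −∇f = (+0.001405 E, -0.001008 N) → southeast.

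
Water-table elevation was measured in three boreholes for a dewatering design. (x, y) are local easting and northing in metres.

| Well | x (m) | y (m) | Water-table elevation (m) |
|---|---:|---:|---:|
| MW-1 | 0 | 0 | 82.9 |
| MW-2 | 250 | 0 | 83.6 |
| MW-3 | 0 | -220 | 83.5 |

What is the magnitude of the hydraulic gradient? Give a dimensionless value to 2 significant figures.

0.0039

∂h/∂x = (83.6 − 82.9) / (250 − 0) = +0.002800
∂h/∂y = (83.5 − 82.9) / (-220 − 0) = -0.002727
|∇h| = √(0.002800² + -0.002727²) = 0.003909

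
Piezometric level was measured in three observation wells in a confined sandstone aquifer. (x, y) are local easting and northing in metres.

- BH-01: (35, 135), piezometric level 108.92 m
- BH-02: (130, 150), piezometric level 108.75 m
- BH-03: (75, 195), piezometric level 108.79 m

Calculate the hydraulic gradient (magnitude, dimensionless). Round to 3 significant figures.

0.00195

Taking BH-01 as reference: BH-02−BH-01 = (95, 15, -0.17); BH-03−BH-01 = (40, 60, -0.13).
Solve a·Δx + b·Δy = Δh: det = 95·60 − 40·15 = 5100.
∂h/∂x = [(-0.17)·60 − (-0.13)·15] / 5100 = -0.001618
∂h/∂y = [95·(-0.13) − 40·(-0.17)] / 5100 = -0.001088
|∇h| = √(-0.001618² + -0.001088²) = 0.00195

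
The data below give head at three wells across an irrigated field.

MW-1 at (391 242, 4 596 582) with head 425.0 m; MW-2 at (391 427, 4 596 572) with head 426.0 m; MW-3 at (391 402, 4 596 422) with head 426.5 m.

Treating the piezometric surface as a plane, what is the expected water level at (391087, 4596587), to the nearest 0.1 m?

424.2 m

Differences from MW-1: to MW-2 (Δx, Δy, Δh) = (185, -10, +1.0); to MW-3 = (160, -160, +1.5).
Determinant of the coordinate differences = 185·(-160) − 160·(-10) = -28000.
∂h/∂x = [(+1.0)·(-160) − (+1.5)·(-10)] / -28000 = +0.005179
∂h/∂y = [185·(+1.5) − 160·(+1.0)] / -28000 = -0.004196
h(391087, 4596587) = 425.0 + (+0.005179)·(-155) + (-0.004196)·(5) = 425.0 -0.803 -0.021 = 424.176 m.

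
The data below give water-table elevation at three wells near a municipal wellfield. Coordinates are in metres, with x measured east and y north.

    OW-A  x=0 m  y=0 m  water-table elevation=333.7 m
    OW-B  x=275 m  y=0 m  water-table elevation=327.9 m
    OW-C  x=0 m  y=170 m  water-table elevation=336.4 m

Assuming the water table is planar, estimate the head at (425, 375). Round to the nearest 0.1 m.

330.7 m

∂h/∂x = (327.9 − 333.7) / (275 − 0) = -0.02109
∂h/∂y = (336.4 − 333.7) / (170 − 0) = +0.01588
h(425, 375) = 333.7 + (-0.02109)·(425) + (+0.01588)·(375) = 333.7 -8.964 +5.956 = 330.692 m.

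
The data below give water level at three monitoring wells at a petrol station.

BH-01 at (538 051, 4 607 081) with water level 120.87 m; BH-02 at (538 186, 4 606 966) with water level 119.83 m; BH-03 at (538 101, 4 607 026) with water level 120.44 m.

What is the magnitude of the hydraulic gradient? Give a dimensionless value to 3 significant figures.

With h = a·x + b·y + c and BH-01 as origin, the differences give:
  135·a + (-115)·b = -1.04
  50·a + (-55)·b = -0.43
Eliminate b (×(-55) and ×(-115), subtract): -1675·a = 7.750 → a = ∂h/∂x = -0.004627
Back-substitute: b = ∂h/∂y = +0.003612.
|∇h| = √(-0.004627² + 0.003612²) = 0.00587

0.00587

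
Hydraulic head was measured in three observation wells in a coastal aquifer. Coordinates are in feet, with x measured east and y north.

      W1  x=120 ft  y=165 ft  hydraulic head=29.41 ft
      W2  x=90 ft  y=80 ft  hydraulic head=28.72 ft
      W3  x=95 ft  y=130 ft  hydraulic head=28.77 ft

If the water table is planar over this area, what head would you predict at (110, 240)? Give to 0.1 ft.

29.0 ft

Taking W1 as reference: W2−W1 = (-30, -85, -0.69); W3−W1 = (-25, -35, -0.64).
Determinant of the coordinate differences = (-30)·(-35) − (-25)·(-85) = -1075.
∂h/∂x = [(-0.69)·(-35) − (-0.64)·(-85)] / -1075 = +0.02814
∂h/∂y = [(-30)·(-0.64) − (-25)·(-0.69)] / -1075 = -0.001814
h(110, 240) = 29.41 + (+0.02814)·(-10) + (-0.001814)·(75) = 29.41 -0.281 -0.136 = 28.993 ft.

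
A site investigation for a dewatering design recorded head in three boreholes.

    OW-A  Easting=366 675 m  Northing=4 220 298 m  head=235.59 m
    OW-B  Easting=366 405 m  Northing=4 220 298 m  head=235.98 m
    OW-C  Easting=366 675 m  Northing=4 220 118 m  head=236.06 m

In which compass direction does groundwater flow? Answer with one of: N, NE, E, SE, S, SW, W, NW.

∂h/∂x = (235.98 − 235.59) / (366405 − 366675) = -0.001444
∂h/∂y = (236.06 − 235.59) / (4220118 − 4220298) = -0.002611
Flow = −∇h = (+0.001444 east, +0.002611 north), which points northeast.

NE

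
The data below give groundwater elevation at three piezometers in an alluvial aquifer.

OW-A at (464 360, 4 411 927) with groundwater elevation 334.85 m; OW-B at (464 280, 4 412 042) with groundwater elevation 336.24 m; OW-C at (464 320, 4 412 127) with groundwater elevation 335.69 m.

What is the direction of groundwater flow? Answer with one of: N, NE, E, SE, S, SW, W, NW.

E

Taking OW-A as reference: OW-B−OW-A = (-80, 115, +1.39); OW-C−OW-A = (-40, 200, +0.84).
Determinant of the coordinate differences = (-80)·200 − (-40)·115 = -11400.
∂h/∂x = [(+1.39)·200 − (+0.84)·115] / -11400 = -0.01591
∂h/∂y = [(-80)·(+0.84) − (-40)·(+1.39)] / -11400 = +0.001018
Flow = −∇h = (+0.01591 east, -0.001018 north), which points east.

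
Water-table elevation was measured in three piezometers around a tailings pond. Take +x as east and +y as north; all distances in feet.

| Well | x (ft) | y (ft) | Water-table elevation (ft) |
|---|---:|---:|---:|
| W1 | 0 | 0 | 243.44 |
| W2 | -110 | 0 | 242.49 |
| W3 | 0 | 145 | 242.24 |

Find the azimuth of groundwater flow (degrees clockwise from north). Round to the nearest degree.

∂h/∂x = (242.49 − 243.44) / (-110 − 0) = +0.008636
∂h/∂y = (242.24 − 243.44) / (145 − 0) = -0.008276
Flow direction (−∇h) has components (-0.008636 E, +0.008276 N).
Azimuth = atan2(E, N) = atan2(-0.008636, +0.008276) = 313.8° ≈ 314°.

314°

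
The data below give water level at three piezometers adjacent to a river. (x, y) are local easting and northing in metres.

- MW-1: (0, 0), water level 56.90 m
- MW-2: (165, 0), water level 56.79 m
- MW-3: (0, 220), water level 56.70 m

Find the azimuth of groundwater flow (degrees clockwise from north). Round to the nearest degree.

∂h/∂x = (56.79 − 56.90) / (165 − 0) = -0.0006667
∂h/∂y = (56.70 − 56.90) / (220 − 0) = -0.0009091
Flow direction (−∇h) has components (+0.0006667 E, +0.0009091 N).
Azimuth = atan2(E, N) = atan2(+0.0006667, +0.0009091) = 36.3° ≈ 036°.

036°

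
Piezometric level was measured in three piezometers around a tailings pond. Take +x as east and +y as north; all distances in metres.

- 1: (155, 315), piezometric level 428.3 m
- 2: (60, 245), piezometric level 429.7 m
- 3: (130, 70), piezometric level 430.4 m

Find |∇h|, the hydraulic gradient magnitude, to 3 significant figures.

0.0119

With h = a·x + b·y + c and 1 as origin, the differences give:
  (-95)·a + (-70)·b = +1.4
  (-25)·a + (-245)·b = +2.1
Eliminate b (×(-245) and ×(-70), subtract): 21525·a = -196.00 → a = ∂h/∂x = -0.009106
Back-substitute: b = ∂h/∂y = -0.007642.
|∇h| = √(-0.009106² + -0.007642²) = 0.01189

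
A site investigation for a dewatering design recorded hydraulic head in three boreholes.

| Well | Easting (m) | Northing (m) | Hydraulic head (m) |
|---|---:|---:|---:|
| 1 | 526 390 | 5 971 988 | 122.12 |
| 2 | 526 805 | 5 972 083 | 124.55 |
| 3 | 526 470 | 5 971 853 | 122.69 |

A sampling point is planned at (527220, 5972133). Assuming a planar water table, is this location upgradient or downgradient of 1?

upgradient

Taking 1 as reference: 2−1 = (415, 95, +2.43); 3−1 = (80, -135, +0.57).
Determinant of the coordinate differences = 415·(-135) − 80·95 = -63625.
∂h/∂x = [(+2.43)·(-135) − (+0.57)·95] / -63625 = +0.006007
∂h/∂y = [415·(+0.57) − 80·(+2.43)] / -63625 = -0.0006625
Head at (527220, 5972133) = 122.12 + (+0.006007)·(830) + (-0.0006625)·(145) = 127.01 m.
That is higher than the 122.12 m at 1, so the point is upgradient.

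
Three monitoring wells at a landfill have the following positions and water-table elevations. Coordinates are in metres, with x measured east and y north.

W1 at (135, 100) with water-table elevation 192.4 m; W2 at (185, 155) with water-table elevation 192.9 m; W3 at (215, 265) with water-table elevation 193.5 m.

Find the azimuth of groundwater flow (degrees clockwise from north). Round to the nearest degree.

Differences from W1: to W2 (Δx, Δy, Δh) = (50, 55, +0.5); to W3 = (80, 165, +1.1).
Determinant of the coordinate differences = 50·165 − 80·55 = 3850.
∂h/∂x = [(+0.5)·165 − (+1.1)·55] / 3850 = +0.005714
∂h/∂y = [50·(+1.1) − 80·(+0.5)] / 3850 = +0.003896
Flow direction (−∇h) has components (-0.005714 E, -0.003896 N).
Azimuth = atan2(E, N) = atan2(-0.005714, -0.003896) = 235.7° ≈ 236°.

236°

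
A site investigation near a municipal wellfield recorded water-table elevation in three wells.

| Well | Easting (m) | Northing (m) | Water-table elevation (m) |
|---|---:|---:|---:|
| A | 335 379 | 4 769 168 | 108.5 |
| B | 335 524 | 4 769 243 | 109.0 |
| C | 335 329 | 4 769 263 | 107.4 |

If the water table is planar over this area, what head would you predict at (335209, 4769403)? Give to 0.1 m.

Taking A as reference: B−A = (145, 75, +0.5); C−A = (-50, 95, -1.1).
Solve a·Δx + b·Δy = Δh: det = 145·95 − (-50)·75 = 17525.
∂h/∂x = [(+0.5)·95 − (-1.1)·75] / 17525 = +0.007418
∂h/∂y = [145·(-1.1) − (-50)·(+0.5)] / 17525 = -0.007675
h(335209, 4769403) = 108.5 + (+0.007418)·(-170) + (-0.007675)·(235) = 108.5 -1.261 -1.804 = 105.435 m.

105.4 m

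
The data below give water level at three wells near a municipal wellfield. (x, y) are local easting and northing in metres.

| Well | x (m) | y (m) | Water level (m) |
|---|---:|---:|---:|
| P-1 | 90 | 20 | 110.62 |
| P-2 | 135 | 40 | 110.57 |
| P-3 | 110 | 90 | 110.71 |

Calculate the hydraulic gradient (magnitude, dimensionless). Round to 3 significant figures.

Differences from P-1: to P-2 (Δx, Δy, Δh) = (45, 20, -0.05); to P-3 = (20, 70, +0.09).
Determinant of the coordinate differences = 45·70 − 20·20 = 2750.
∂h/∂x = [(-0.05)·70 − (+0.09)·20] / 2750 = -0.001927
∂h/∂y = [45·(+0.09) − 20·(-0.05)] / 2750 = +0.001836
|∇h| = √(-0.001927² + 0.001836²) = 0.002662

0.00266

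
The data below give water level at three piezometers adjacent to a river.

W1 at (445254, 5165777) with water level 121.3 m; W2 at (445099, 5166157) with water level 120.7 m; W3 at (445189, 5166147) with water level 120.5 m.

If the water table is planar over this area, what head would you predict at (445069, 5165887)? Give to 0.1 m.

121.5 m

Taking W1 as reference: W2−W1 = (-155, 380, -0.6); W3−W1 = (-65, 370, -0.8).
Solve a·Δx + b·Δy = Δh: det = (-155)·370 − (-65)·380 = -32650.
∂h/∂x = [(-0.6)·370 − (-0.8)·380] / -32650 = -0.002511
∂h/∂y = [(-155)·(-0.8) − (-65)·(-0.6)] / -32650 = -0.002603
h(445069, 5165887) = 121.3 + (-0.002511)·(-185) + (-0.002603)·(110) = 121.3 +0.465 -0.286 = 121.478 m.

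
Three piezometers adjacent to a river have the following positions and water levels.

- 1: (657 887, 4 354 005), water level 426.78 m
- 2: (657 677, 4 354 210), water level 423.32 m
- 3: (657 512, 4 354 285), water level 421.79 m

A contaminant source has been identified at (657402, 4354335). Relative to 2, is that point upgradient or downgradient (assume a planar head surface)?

Taking 1 as reference: 2−1 = (-210, 205, -3.46); 3−1 = (-375, 280, -4.99).
Determinant of the coordinate differences = (-210)·280 − (-375)·205 = 18075.
∂h/∂x = [(-3.46)·280 − (-4.99)·205] / 18075 = +0.002996
∂h/∂y = [(-210)·(-4.99) − (-375)·(-3.46)] / 18075 = -0.01381
Head at (657402, 4354335) = 426.78 + (+0.002996)·(-485) + (-0.01381)·(330) = 420.77 m.
That is lower than the 423.32 m at 2, so the point is downgradient.

downgradient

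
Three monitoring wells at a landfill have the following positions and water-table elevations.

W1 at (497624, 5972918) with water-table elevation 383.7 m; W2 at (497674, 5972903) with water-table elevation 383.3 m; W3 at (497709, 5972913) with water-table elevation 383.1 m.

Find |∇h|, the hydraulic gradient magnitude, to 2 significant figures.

0.0079

With h = a·x + b·y + c and W1 as origin, the differences give:
  50·a + (-15)·b = -0.4
  85·a + (-5)·b = -0.6
Eliminate b (×(-5) and ×(-15), subtract): 1025·a = -7.00 → a = ∂h/∂x = -0.006829
Back-substitute: b = ∂h/∂y = +0.003902.
|∇h| = √(-0.006829² + 0.003902²) = 0.007865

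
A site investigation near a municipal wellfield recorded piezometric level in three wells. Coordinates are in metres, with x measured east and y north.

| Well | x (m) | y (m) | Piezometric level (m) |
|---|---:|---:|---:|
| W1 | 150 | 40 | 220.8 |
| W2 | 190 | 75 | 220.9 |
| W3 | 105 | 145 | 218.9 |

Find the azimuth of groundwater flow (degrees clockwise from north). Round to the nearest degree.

Differences from W1: to W2 (Δx, Δy, Δh) = (40, 35, +0.1); to W3 = (-45, 105, -1.9).
Solve a·Δx + b·Δy = Δh: det = 40·105 − (-45)·35 = 5775.
∂h/∂x = [(+0.1)·105 − (-1.9)·35] / 5775 = +0.01333
∂h/∂y = [40·(-1.9) − (-45)·(+0.1)] / 5775 = -0.01238
Flow direction (−∇h) has components (-0.01333 E, +0.01238 N).
Azimuth = atan2(E, N) = atan2(-0.01333, +0.01238) = 312.9° ≈ 313°.

313°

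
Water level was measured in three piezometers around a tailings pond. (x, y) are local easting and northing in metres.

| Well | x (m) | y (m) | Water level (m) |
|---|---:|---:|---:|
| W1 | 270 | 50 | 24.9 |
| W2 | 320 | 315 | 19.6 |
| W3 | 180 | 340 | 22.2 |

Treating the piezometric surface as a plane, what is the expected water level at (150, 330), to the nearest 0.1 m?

23.0 m

Differences from W1: to W2 (Δx, Δy, Δh) = (50, 265, -5.3); to W3 = (-90, 290, -2.7).
Determinant of the coordinate differences = 50·290 − (-90)·265 = 38350.
∂h/∂x = [(-5.3)·290 − (-2.7)·265] / 38350 = -0.02142
∂h/∂y = [50·(-2.7) − (-90)·(-5.3)] / 38350 = -0.01596
h(150, 330) = 24.9 + (-0.02142)·(-120) + (-0.01596)·(280) = 24.9 +2.571 -4.468 = 23.002 m.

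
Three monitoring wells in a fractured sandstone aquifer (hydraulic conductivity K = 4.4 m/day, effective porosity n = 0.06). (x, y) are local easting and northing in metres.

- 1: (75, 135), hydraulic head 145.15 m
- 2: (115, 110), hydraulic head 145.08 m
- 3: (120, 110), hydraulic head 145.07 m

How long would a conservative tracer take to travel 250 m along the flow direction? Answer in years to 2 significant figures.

4.6 years

Taking 1 as reference: 2−1 = (40, -25, -0.07); 3−1 = (45, -25, -0.08).
Solve a·Δx + b·Δy = Δh: det = 40·(-25) − 45·(-25) = 125.
∂h/∂x = [(-0.07)·(-25) − (-0.08)·(-25)] / 125 = -0.002000
∂h/∂y = [40·(-0.08) − 45·(-0.07)] / 125 = -0.0004000
|∇h| = √(-0.002000² + -0.0004000²) = 0.00204
Seepage velocity v = K·i/n = 4.4 × 0.00204 / 0.06 = 0.1496 m/day.
t = 250 / 0.1496 = 1671 days = 4.57 years.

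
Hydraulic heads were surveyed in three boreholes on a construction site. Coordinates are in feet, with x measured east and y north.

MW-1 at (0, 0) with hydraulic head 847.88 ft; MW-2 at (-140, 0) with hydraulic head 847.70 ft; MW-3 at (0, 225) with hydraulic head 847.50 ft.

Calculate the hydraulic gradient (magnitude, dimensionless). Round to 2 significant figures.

0.0021

∂h/∂x = (847.70 − 847.88) / (-140 − 0) = +0.001286
∂h/∂y = (847.50 − 847.88) / (225 − 0) = -0.001689
|∇h| = √(0.001286² + -0.001689²) = 0.002123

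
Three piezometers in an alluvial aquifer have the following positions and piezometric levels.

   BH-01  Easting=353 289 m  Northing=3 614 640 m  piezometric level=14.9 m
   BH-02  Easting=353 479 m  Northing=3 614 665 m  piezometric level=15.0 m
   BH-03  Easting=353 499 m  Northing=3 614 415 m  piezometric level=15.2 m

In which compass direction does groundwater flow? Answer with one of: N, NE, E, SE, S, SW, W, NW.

Taking BH-01 as reference: BH-02−BH-01 = (190, 25, +0.1); BH-03−BH-01 = (210, -225, +0.3).
Determinant of the coordinate differences = 190·(-225) − 210·25 = -48000.
∂h/∂x = [(+0.1)·(-225) − (+0.3)·25] / -48000 = +0.0006250
∂h/∂y = [190·(+0.3) − 210·(+0.1)] / -48000 = -0.0007500
Flow = −∇h = (-0.0006250 east, +0.0007500 north), which points northwest.

NW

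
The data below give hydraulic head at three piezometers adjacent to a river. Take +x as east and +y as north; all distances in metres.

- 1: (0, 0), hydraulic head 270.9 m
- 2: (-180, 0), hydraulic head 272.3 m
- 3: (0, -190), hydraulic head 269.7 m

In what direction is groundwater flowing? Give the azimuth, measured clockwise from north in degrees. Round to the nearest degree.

129°

∂h/∂x = (272.3 − 270.9) / (-180 − 0) = -0.007778
∂h/∂y = (269.7 − 270.9) / (-190 − 0) = +0.006316
Flow direction (−∇h) has components (+0.007778 E, -0.006316 N).
Azimuth = atan2(E, N) = atan2(+0.007778, -0.006316) = 129.1° ≈ 129°.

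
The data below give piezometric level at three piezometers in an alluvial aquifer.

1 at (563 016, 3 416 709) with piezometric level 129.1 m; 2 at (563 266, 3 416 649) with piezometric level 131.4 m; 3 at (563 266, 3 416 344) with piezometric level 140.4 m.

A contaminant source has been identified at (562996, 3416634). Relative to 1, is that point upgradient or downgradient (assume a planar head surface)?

Taking 1 as reference: 2−1 = (250, -60, +2.3); 3−1 = (250, -365, +11.3).
Determinant of the coordinate differences = 250·(-365) − 250·(-60) = -76250.
∂h/∂x = [(+2.3)·(-365) − (+11.3)·(-60)] / -76250 = +0.002118
∂h/∂y = [250·(+11.3) − 250·(+2.3)] / -76250 = -0.02951
Head at (562996, 3416634) = 129.1 + (+0.002118)·(-20) + (-0.02951)·(-75) = 131.27 m.
That is higher than the 129.1 m at 1, so the point is upgradient.

upgradient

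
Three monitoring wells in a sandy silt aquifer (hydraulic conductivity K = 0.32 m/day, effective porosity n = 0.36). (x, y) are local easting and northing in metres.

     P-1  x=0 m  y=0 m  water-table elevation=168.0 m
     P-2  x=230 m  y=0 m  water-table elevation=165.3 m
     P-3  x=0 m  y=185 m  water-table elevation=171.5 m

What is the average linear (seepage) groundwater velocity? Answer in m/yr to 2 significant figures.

7.2 m/yr

∂h/∂x = (165.3 − 168.0) / (230 − 0) = -0.01174
∂h/∂y = (171.5 − 168.0) / (185 − 0) = +0.01892
|∇h| = √(-0.01174² + 0.01892²) = 0.02227
Seepage velocity v = K·i/n = 0.32 × 0.02227 / 0.36 = 0.0198 m/day = 7.232 m/yr.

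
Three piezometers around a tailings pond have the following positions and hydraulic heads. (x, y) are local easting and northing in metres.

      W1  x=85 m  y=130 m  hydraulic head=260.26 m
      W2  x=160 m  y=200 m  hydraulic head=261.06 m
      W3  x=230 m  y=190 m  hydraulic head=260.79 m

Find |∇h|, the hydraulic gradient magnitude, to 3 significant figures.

Three-point gradient (reference W1): Δ to W2 = (75, 70, +0.80), Δ to W3 = (145, 60, +0.53).
∂h/∂x = -0.001929, ∂h/∂y = +0.01350 (det = -5650).
|∇h| = √(-0.001929² + 0.01350²) = 0.01364

0.0136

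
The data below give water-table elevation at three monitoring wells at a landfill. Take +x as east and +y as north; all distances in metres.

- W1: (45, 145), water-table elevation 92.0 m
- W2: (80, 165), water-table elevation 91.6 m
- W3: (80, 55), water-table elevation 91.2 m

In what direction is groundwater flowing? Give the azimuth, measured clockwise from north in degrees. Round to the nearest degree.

With h = a·x + b·y + c and W1 as origin, the differences give:
  35·a + 20·b = -0.4
  35·a + (-90)·b = -0.8
Eliminate b (×(-90) and ×20, subtract): -3850·a = 52.00 → a = ∂h/∂x = -0.01351
Back-substitute: b = ∂h/∂y = +0.003636.
Flow direction (−∇h) has components (+0.01351 E, -0.003636 N).
Azimuth = atan2(E, N) = atan2(+0.01351, -0.003636) = 105.1° ≈ 105°.

105°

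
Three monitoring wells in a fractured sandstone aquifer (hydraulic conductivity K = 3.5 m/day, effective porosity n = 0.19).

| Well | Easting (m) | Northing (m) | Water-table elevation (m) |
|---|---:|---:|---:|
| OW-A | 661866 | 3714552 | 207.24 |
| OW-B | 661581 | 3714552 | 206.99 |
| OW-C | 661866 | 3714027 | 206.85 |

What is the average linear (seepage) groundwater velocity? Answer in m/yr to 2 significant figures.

∂h/∂x = (206.99 − 207.24) / (661581 − 661866) = +0.0008772
∂h/∂y = (206.85 − 207.24) / (3714027 − 3714552) = +0.0007429
|∇h| = √(0.0008772² + 0.0007429²) = 0.00115
Seepage velocity v = K·i/n = 3.5 × 0.00115 / 0.19 = 0.02118 m/day = 7.736 m/yr.

7.7 m/yr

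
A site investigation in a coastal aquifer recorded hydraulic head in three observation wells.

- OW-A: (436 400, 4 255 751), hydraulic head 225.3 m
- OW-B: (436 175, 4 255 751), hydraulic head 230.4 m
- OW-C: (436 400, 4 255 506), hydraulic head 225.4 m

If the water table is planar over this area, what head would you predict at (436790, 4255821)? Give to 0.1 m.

∂h/∂x = (230.4 − 225.3) / (436175 − 436400) = -0.02267
∂h/∂y = (225.4 − 225.3) / (4255506 − 4255751) = -0.0004082
h(436790, 4255821) = 225.3 + (-0.02267)·(390) + (-0.0004082)·(70) = 225.3 -8.840 -0.029 = 216.431 m.

216.4 m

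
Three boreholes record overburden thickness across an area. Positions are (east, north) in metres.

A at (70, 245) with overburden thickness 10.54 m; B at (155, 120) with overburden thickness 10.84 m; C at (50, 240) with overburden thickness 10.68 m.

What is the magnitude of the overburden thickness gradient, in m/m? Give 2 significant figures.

Three-point gradient (reference A): Δ to B = (85, -125, +0.30), Δ to C = (-20, -5, +0.14).
∂d/∂x = -0.005470, ∂d/∂y = -0.006120 (det = -2925).
|∇f| = √(-0.005470² + -0.006120²) = 0.008208 m/m

0.0082 m/m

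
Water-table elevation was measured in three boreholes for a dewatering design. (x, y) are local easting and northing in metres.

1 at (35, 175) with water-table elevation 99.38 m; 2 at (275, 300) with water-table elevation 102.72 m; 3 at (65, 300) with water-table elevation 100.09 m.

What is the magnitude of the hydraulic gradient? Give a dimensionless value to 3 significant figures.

0.0128

With h = a·x + b·y + c and 1 as origin, the differences give:
  240·a + 125·b = +3.34
  30·a + 125·b = +0.71
Eliminate b (×125 and ×125, subtract): 26250·a = 328.750 → a = ∂h/∂x = +0.01252
Back-substitute: b = ∂h/∂y = +0.002674.
|∇h| = √(0.01252² + 0.002674²) = 0.0128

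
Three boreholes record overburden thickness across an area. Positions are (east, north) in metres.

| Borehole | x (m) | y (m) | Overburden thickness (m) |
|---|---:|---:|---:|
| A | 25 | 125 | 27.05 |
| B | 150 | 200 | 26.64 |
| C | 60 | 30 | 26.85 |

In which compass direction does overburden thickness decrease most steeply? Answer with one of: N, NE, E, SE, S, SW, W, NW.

E

Three-point gradient (reference A): Δ to B = (125, 75, -0.41), Δ to C = (35, -95, -0.20).
∂d/∂x = -0.003721, ∂d/∂y = +0.0007345 (det = -14500).
Steepest decrease is along −∇f = (+0.003721 E, -0.0007345 N) → east.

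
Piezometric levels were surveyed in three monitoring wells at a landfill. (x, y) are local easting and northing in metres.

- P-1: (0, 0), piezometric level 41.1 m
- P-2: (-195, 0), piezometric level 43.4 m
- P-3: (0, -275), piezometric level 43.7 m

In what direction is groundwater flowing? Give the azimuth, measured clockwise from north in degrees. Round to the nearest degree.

∂h/∂x = (43.4 − 41.1) / (-195 − 0) = -0.01179
∂h/∂y = (43.7 − 41.1) / (-275 − 0) = -0.009455
Flow direction (−∇h) has components (+0.01179 E, +0.009455 N).
Azimuth = atan2(E, N) = atan2(+0.01179, +0.009455) = 51.3° ≈ 051°.

051°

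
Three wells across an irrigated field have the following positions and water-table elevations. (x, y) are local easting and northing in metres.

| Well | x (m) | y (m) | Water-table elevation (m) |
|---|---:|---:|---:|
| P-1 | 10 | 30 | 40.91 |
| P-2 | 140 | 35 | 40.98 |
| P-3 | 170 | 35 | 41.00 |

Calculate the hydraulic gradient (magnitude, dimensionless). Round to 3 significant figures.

With h = a·x + b·y + c and P-1 as origin, the differences give:
  130·a + 5·b = +0.07
  160·a + 5·b = +0.09
Eliminate b (×5 and ×5, subtract): -150·a = -0.100 → a = ∂h/∂x = +0.0006667
Back-substitute: b = ∂h/∂y = -0.003333.
|∇h| = √(0.0006667² + -0.003333²) = 0.003399

0.00340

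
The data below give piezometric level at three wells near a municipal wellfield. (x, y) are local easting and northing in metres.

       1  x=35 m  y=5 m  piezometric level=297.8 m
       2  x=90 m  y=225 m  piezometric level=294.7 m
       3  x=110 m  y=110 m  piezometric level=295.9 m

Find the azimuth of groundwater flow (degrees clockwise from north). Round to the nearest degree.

Taking 1 as reference: 2−1 = (55, 220, -3.1); 3−1 = (75, 105, -1.9).
Determinant of the coordinate differences = 55·105 − 75·220 = -10725.
∂h/∂x = [(-3.1)·105 − (-1.9)·220] / -10725 = -0.008625
∂h/∂y = [55·(-1.9) − 75·(-3.1)] / -10725 = -0.01193
Flow direction (−∇h) has components (+0.008625 E, +0.01193 N).
Azimuth = atan2(E, N) = atan2(+0.008625, +0.01193) = 35.9° ≈ 036°.

036°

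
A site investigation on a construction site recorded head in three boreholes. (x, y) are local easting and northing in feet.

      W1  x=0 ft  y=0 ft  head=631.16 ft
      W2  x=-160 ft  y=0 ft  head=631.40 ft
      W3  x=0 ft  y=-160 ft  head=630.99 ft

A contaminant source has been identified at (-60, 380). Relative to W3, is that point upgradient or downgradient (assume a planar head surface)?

upgradient

∂h/∂x = (631.40 − 631.16) / (-160 − 0) = -0.001500
∂h/∂y = (630.99 − 631.16) / (-160 − 0) = +0.001062
Head at (-60, 380) = 631.16 + (-0.001500)·(-60) + (+0.001062)·(380) = 631.65 ft.
That is higher than the 630.99 ft at W3, so the point is upgradient.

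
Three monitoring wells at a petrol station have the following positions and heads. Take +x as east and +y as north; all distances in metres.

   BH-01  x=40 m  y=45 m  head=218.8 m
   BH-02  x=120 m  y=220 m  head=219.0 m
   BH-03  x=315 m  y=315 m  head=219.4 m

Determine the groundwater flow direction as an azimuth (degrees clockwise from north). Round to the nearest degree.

Taking BH-01 as reference: BH-02−BH-01 = (80, 175, +0.2); BH-03−BH-01 = (275, 270, +0.6).
Solve a·Δx + b·Δy = Δh: det = 80·270 − 275·175 = -26525.
∂h/∂x = [(+0.2)·270 − (+0.6)·175] / -26525 = +0.001923
∂h/∂y = [80·(+0.6) − 275·(+0.2)] / -26525 = +0.0002639
Flow direction (−∇h) has components (-0.001923 E, -0.0002639 N).
Azimuth = atan2(E, N) = atan2(-0.001923, -0.0002639) = 262.2° ≈ 262°.

262°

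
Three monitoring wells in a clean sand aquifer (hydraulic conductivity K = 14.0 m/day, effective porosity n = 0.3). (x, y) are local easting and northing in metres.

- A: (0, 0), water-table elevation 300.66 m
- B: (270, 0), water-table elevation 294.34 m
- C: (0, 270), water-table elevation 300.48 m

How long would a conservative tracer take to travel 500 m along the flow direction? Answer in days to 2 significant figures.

460 days

∂h/∂x = (294.34 − 300.66) / (270 − 0) = -0.02341
∂h/∂y = (300.48 − 300.66) / (270 − 0) = -0.0006667
|∇h| = √(-0.02341² + -0.0006667²) = 0.02342
Seepage velocity v = K·i/n = 14.0 × 0.02342 / 0.3 = 1.093 m/day.
t = 500 / 1.093 = 457.5 days.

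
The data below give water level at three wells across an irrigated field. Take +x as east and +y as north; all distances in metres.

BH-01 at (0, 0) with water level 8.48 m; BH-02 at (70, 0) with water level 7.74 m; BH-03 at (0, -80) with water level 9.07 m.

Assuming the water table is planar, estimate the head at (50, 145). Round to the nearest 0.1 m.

∂h/∂x = (7.74 − 8.48) / (70 − 0) = -0.01057
∂h/∂y = (9.07 − 8.48) / (-80 − 0) = -0.007375
h(50, 145) = 8.48 + (-0.01057)·(50) + (-0.007375)·(145) = 8.48 -0.529 -1.069 = 6.882 m.

6.9 m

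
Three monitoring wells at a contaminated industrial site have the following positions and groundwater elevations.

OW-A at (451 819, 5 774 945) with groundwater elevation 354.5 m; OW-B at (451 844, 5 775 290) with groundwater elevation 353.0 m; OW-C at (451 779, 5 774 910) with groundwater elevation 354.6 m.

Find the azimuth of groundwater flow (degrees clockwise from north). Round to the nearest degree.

Differences from OW-A: to OW-B (Δx, Δy, Δh) = (25, 345, -1.5); to OW-C = (-40, -35, +0.1).
Determinant of the coordinate differences = 25·(-35) − (-40)·345 = 12925.
∂h/∂x = [(-1.5)·(-35) − (+0.1)·345] / 12925 = +0.001393
∂h/∂y = [25·(+0.1) − (-40)·(-1.5)] / 12925 = -0.004449
Flow direction (−∇h) has components (-0.001393 E, +0.004449 N).
Azimuth = atan2(E, N) = atan2(-0.001393, +0.004449) = 342.6° ≈ 343°.

343°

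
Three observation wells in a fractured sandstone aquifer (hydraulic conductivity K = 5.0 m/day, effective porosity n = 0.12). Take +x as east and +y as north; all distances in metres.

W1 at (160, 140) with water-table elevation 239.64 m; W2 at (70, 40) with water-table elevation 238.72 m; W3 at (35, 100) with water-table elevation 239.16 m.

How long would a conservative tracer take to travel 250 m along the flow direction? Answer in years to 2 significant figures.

Differences from W1: to W2 (Δx, Δy, Δh) = (-90, -100, -0.92); to W3 = (-125, -40, -0.48).
Determinant of the coordinate differences = (-90)·(-40) − (-125)·(-100) = -8900.
∂h/∂x = [(-0.92)·(-40) − (-0.48)·(-100)] / -8900 = +0.001258
∂h/∂y = [(-90)·(-0.48) − (-125)·(-0.92)] / -8900 = +0.008067
|∇h| = √(0.001258² + 0.008067²) = 0.008164
Seepage velocity v = K·i/n = 5.0 × 0.008164 / 0.12 = 0.3402 m/day.
t = 250 / 0.3402 = 734.9 days = 2.01 years.

2.0 years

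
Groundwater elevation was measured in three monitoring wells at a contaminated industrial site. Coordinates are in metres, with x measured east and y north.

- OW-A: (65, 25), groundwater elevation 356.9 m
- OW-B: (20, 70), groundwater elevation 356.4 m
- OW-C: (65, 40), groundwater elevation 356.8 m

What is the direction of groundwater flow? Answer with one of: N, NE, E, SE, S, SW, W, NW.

NW

Taking OW-A as reference: OW-B−OW-A = (-45, 45, -0.5); OW-C−OW-A = (0, 15, -0.1).
Determinant of the coordinate differences = (-45)·15 − 0·45 = -675.
∂h/∂x = [(-0.5)·15 − (-0.1)·45] / -675 = +0.004444
∂h/∂y = [(-45)·(-0.1) − 0·(-0.5)] / -675 = -0.006667
Flow = −∇h = (-0.004444 east, +0.006667 north), which points northwest.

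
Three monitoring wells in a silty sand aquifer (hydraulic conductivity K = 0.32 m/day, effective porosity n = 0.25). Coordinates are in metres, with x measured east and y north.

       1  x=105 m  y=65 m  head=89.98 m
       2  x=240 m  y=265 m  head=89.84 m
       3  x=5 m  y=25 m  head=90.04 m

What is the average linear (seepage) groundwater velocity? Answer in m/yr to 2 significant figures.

Differences from 1: to 2 (Δx, Δy, Δh) = (135, 200, -0.14); to 3 = (-100, -40, +0.06).
Determinant of the coordinate differences = 135·(-40) − (-100)·200 = 14600.
∂h/∂x = [(-0.14)·(-40) − (+0.06)·200] / 14600 = -0.0004384
∂h/∂y = [135·(+0.06) − (-100)·(-0.14)] / 14600 = -0.0004041
|∇h| = √(-0.0004384² + -0.0004041²) = 0.0005962
Seepage velocity v = K·i/n = 0.32 × 0.0005962 / 0.25 = 0.0007631 m/day = 0.2787 m/yr.

0.28 m/yr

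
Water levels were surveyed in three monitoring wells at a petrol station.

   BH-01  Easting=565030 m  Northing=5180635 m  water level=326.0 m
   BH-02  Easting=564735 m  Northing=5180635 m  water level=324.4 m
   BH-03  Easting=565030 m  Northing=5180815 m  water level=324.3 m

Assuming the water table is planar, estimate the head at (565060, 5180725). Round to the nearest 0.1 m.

325.3 m

∂h/∂x = (324.4 − 326.0) / (564735 − 565030) = +0.005424
∂h/∂y = (324.3 − 326.0) / (5180815 − 5180635) = -0.009444
h(565060, 5180725) = 326.0 + (+0.005424)·(30) + (-0.009444)·(90) = 326.0 +0.163 -0.850 = 325.313 m.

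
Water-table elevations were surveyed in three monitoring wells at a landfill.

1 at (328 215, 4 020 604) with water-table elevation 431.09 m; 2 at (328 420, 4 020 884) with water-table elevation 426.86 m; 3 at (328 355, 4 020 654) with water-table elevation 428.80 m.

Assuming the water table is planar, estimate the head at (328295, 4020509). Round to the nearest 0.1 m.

430.3 m

Differences from 1: to 2 (Δx, Δy, Δh) = (205, 280, -4.23); to 3 = (140, 50, -2.29).
Determinant of the coordinate differences = 205·50 − 140·280 = -28950.
∂h/∂x = [(-4.23)·50 − (-2.29)·280] / -28950 = -0.01484
∂h/∂y = [205·(-2.29) − 140·(-4.23)] / -28950 = -0.004240
h(328295, 4020509) = 431.09 + (-0.01484)·(80) + (-0.004240)·(-95) = 431.09 -1.187 +0.403 = 430.305 m.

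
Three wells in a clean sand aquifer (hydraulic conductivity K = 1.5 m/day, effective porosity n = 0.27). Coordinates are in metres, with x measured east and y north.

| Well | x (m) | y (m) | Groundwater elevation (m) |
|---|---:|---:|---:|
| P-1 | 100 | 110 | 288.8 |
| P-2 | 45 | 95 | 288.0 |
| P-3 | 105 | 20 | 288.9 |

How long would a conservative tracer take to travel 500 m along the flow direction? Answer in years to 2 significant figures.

With h = a·x + b·y + c and P-1 as origin, the differences give:
  (-55)·a + (-15)·b = -0.8
  5·a + (-90)·b = +0.1
Eliminate b (×(-90) and ×(-15), subtract): 5025·a = 73.50 → a = ∂h/∂x = +0.01463
Back-substitute: b = ∂h/∂y = -0.0002985.
|∇h| = √(0.01463² + -0.0002985²) = 0.01463
Seepage velocity v = K·i/n = 1.5 × 0.01463 / 0.27 = 0.08128 m/day.
t = 500 / 0.08128 = 6152 days = 16.8 years.

17 years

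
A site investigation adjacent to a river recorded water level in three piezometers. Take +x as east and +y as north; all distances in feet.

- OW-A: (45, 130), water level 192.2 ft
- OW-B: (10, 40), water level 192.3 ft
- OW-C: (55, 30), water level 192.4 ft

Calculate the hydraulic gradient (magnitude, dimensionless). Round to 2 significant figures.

0.0026

Differences from OW-A: to OW-B (Δx, Δy, Δh) = (-35, -90, +0.1); to OW-C = (10, -100, +0.2).
Solve a·Δx + b·Δy = Δh: det = (-35)·(-100) − 10·(-90) = 4400.
∂h/∂x = [(+0.1)·(-100) − (+0.2)·(-90)] / 4400 = +0.001818
∂h/∂y = [(-35)·(+0.2) − 10·(+0.1)] / 4400 = -0.001818
|∇h| = √(0.001818² + -0.001818²) = 0.002571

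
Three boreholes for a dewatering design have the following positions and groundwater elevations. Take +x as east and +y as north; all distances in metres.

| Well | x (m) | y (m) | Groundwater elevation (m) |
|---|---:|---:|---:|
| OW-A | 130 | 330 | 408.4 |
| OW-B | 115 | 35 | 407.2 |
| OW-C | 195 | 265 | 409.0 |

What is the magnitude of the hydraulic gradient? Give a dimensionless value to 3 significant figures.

With h = a·x + b·y + c and OW-A as origin, the differences give:
  (-15)·a + (-295)·b = -1.2
  65·a + (-65)·b = +0.6
Eliminate b (×(-65) and ×(-295), subtract): 20150·a = 255.00 → a = ∂h/∂x = +0.01266
Back-substitute: b = ∂h/∂y = +0.003424.
|∇h| = √(0.01266² + 0.003424²) = 0.01311

0.0131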